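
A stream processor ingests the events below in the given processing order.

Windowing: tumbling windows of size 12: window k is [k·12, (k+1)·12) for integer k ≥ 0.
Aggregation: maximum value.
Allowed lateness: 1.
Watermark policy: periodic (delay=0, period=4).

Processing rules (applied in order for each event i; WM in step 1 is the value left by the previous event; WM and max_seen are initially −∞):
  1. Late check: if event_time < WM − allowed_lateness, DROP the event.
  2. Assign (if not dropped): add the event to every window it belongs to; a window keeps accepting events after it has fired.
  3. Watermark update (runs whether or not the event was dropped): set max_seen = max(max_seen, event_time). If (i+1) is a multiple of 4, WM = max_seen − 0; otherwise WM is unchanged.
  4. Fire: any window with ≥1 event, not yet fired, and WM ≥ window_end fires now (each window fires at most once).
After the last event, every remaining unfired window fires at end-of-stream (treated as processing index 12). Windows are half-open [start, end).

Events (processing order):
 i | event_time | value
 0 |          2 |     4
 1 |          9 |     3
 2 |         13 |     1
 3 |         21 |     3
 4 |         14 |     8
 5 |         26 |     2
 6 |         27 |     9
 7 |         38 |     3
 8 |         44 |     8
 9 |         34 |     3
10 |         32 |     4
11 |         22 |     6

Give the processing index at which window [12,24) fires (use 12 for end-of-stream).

i=0 t=2 v=4: → [0,12); WM=−∞
i=1 t=9 v=3: → [0,12); WM=−∞
i=2 t=13 v=1: → [12,24); WM=−∞
i=3 t=21 v=3: → [12,24); WM=21; [0,12) fires=4
i=4 t=14 v=8: DROP (t<21-1); WM=21
i=5 t=26 v=2: → [24,36); WM=21
i=6 t=27 v=9: → [24,36); WM=21
i=7 t=38 v=3: → [36,48); WM=38; [12,24) fires=3 [24,36) fires=9
i=8 t=44 v=8: → [36,48); WM=38
i=9 t=34 v=3: DROP (t<38-1); WM=38
i=10 t=32 v=4: DROP (t<38-1); WM=38
i=11 t=22 v=6: DROP (t<38-1); WM=44

7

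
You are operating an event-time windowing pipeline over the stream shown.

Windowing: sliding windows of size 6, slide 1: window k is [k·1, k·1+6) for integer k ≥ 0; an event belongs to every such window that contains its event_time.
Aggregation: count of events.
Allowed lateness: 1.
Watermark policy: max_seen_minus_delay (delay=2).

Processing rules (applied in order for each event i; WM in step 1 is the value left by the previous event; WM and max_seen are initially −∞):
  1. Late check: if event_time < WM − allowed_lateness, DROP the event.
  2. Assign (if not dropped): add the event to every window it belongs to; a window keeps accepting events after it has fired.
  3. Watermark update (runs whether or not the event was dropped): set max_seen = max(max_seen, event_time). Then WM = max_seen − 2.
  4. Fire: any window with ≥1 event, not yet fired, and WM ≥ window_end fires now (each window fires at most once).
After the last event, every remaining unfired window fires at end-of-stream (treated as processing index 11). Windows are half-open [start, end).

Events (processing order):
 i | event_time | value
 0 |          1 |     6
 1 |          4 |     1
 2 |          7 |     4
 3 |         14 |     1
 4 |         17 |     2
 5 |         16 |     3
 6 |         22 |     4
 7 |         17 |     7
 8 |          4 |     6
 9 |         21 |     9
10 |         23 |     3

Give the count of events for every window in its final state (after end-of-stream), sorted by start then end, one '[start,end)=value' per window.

i=0 t=1 v=6: → [1,7),[0,6); WM=-1
i=1 t=4 v=1: → [4,10),[3,9),[2,8),[1,7),[0,6); WM=2
i=2 t=7 v=4: → [7,13),[6,12),[5,11),[4,10),[3,9),[2,8); WM=5
i=3 t=14 v=1: → [14,20),[13,19),[12,18),[11,17),[10,16),[9,15); WM=12; [0,6) fires=2 [1,7) fires=2 [2,8) fires=2 [3,9) fires=2 [4,10) fires=2 [5,11) fires=1 [6,12) fires=1
i=4 t=17 v=2: → [17,23),[16,22),[15,21),[14,20),[13,19),[12,18); WM=15; [7,13) fires=1 [9,15) fires=1
i=5 t=16 v=3: → [16,22),[15,21),[14,20),[13,19),[12,18),[11,17); WM=15
i=6 t=22 v=4: → [22,28),[21,27),[20,26),[19,25),[18,24),[17,23); WM=20; [10,16) fires=1 [11,17) fires=2 [12,18) fires=3 [13,19) fires=3 [14,20) fires=3
i=7 t=17 v=7: DROP (t<20-1); WM=20
i=8 t=4 v=6: DROP (t<20-1); WM=20
i=9 t=21 v=9: → [21,27),[20,26),[19,25),[18,24),[17,23),[16,22); WM=20
i=10 t=23 v=3: → [23,29),[22,28),[21,27),[20,26),[19,25),[18,24); WM=21; [15,21) fires=2

[0,6)=2 [1,7)=2 [2,8)=2 [3,9)=2 [4,10)=2 [5,11)=1 [6,12)=1 [7,13)=1 [9,15)=1 [10,16)=1 [11,17)=2 [12,18)=3 [13,19)=3 [14,20)=3 [15,21)=2 [16,22)=3 [17,23)=3 [18,24)=3 [19,25)=3 [20,26)=3 [21,27)=3 [22,28)=2 [23,29)=1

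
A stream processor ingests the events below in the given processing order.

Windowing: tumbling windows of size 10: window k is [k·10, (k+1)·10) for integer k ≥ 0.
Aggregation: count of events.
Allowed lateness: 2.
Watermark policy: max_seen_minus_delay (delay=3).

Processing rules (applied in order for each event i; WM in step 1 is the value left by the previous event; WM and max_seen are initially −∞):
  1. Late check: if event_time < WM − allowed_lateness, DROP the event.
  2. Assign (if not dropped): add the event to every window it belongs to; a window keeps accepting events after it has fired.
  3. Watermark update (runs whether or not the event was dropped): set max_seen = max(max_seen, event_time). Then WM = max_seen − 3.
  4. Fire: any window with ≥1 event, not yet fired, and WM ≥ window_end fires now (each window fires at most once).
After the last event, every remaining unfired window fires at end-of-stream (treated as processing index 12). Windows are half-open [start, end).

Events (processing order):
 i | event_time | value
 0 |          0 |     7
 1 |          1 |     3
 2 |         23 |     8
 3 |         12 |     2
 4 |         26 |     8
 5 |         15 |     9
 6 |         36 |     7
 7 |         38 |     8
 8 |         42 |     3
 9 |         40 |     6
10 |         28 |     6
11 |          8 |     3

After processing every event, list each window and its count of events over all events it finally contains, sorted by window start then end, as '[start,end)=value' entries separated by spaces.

i=0 t=0 v=7: → [0,10); WM=-3
i=1 t=1 v=3: → [0,10); WM=-2
i=2 t=23 v=8: → [20,30); WM=20; [0,10) fires=2
i=3 t=12 v=2: DROP (t<20-2); WM=20
i=4 t=26 v=8: → [20,30); WM=23
i=5 t=15 v=9: DROP (t<23-2); WM=23
i=6 t=36 v=7: → [30,40); WM=33; [20,30) fires=2
i=7 t=38 v=8: → [30,40); WM=35
i=8 t=42 v=3: → [40,50); WM=39
i=9 t=40 v=6: → [40,50); WM=39
i=10 t=28 v=6: DROP (t<39-2); WM=39
i=11 t=8 v=3: DROP (t<39-2); WM=39

[0,10)=2 [20,30)=2 [30,40)=2 [40,50)=2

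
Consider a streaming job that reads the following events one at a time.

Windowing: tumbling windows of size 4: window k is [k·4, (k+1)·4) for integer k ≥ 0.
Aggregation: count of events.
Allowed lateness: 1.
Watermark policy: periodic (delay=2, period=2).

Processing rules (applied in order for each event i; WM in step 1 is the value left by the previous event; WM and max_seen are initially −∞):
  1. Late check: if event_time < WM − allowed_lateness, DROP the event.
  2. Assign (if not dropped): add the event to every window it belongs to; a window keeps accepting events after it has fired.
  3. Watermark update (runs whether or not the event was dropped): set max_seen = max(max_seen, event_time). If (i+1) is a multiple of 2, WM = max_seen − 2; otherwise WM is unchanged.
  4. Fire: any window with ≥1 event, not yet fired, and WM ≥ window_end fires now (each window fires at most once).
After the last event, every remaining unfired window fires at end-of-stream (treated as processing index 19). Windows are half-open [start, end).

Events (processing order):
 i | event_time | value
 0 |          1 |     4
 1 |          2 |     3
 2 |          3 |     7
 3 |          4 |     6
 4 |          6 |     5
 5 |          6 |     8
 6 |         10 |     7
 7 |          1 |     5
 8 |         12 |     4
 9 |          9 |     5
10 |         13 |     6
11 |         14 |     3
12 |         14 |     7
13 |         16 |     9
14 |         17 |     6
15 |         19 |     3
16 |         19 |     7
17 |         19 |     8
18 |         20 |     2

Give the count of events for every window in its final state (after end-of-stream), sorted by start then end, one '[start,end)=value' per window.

i=0 t=1 v=4: → [0,4); WM=−∞
i=1 t=2 v=3: → [0,4); WM=0
i=2 t=3 v=7: → [0,4); WM=0
i=3 t=4 v=6: → [4,8); WM=2
i=4 t=6 v=5: → [4,8); WM=2
i=5 t=6 v=8: → [4,8); WM=4; [0,4) fires=3
i=6 t=10 v=7: → [8,12); WM=4
i=7 t=1 v=5: DROP (t<4-1); WM=8; [4,8) fires=3
i=8 t=12 v=4: → [12,16); WM=8
i=9 t=9 v=5: → [8,12); WM=10
i=10 t=13 v=6: → [12,16); WM=10
i=11 t=14 v=3: → [12,16); WM=12; [8,12) fires=2
i=12 t=14 v=7: → [12,16); WM=12
i=13 t=16 v=9: → [16,20); WM=14
i=14 t=17 v=6: → [16,20); WM=14
i=15 t=19 v=3: → [16,20); WM=17; [12,16) fires=4
i=16 t=19 v=7: → [16,20); WM=17
i=17 t=19 v=8: → [16,20); WM=17
i=18 t=20 v=2: → [20,24); WM=17

[0,4)=3 [4,8)=3 [8,12)=2 [12,16)=4 [16,20)=5 [20,24)=1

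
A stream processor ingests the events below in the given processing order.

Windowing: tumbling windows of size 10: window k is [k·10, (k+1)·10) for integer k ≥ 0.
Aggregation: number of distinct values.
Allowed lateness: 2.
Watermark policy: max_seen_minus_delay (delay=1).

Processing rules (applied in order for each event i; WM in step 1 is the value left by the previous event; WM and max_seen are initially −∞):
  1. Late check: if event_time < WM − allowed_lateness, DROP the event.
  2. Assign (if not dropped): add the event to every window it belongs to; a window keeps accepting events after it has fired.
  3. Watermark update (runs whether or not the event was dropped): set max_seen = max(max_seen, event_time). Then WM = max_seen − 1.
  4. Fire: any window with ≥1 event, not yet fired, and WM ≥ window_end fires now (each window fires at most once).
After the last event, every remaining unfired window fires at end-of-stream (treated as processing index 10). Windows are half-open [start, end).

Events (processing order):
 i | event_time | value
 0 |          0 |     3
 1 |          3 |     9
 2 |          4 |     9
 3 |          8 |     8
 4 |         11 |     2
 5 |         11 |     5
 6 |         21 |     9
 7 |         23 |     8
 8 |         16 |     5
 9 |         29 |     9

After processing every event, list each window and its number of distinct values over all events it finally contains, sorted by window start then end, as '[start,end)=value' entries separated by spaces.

[0,10)=3 [10,20)=2 [20,30)=2

i=0 t=0 v=3: → [0,10); WM=-1
i=1 t=3 v=9: → [0,10); WM=2
i=2 t=4 v=9: → [0,10); WM=3
i=3 t=8 v=8: → [0,10); WM=7
i=4 t=11 v=2: → [10,20); WM=10; [0,10) fires=3
i=5 t=11 v=5: → [10,20); WM=10
i=6 t=21 v=9: → [20,30); WM=20; [10,20) fires=2
i=7 t=23 v=8: → [20,30); WM=22
i=8 t=16 v=5: DROP (t<22-2); WM=22
i=9 t=29 v=9: → [20,30); WM=28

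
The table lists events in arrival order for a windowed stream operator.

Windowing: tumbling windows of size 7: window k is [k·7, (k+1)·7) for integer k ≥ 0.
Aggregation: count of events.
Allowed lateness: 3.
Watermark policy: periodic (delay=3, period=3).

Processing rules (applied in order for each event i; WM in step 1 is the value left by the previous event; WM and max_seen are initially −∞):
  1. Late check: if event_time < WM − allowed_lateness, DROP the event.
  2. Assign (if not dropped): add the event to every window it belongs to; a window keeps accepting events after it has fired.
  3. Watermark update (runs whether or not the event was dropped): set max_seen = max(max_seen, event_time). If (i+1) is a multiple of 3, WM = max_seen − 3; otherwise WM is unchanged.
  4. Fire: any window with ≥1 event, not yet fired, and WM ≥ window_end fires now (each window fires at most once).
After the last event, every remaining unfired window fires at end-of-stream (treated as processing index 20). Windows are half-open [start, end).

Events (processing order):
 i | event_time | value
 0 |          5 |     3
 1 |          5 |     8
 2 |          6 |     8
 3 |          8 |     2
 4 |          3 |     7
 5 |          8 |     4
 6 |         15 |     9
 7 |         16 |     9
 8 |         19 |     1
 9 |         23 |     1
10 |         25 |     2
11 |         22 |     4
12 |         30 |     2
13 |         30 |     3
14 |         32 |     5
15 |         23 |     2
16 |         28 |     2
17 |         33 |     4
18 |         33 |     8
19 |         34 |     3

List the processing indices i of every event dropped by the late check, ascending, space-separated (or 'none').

15

i=0 t=5 v=3: → [0,7); WM=−∞
i=1 t=5 v=8: → [0,7); WM=−∞
i=2 t=6 v=8: → [0,7); WM=3
i=3 t=8 v=2: → [7,14); WM=3
i=4 t=3 v=7: → [0,7); WM=3
i=5 t=8 v=4: → [7,14); WM=5
i=6 t=15 v=9: → [14,21); WM=5
i=7 t=16 v=9: → [14,21); WM=5
i=8 t=19 v=1: → [14,21); WM=16; [0,7) fires=4 [7,14) fires=2
i=9 t=23 v=1: → [21,28); WM=16
i=10 t=25 v=2: → [21,28); WM=16
i=11 t=22 v=4: → [21,28); WM=22; [14,21) fires=3
i=12 t=30 v=2: → [28,35); WM=22
i=13 t=30 v=3: → [28,35); WM=22
i=14 t=32 v=5: → [28,35); WM=29; [21,28) fires=3
i=15 t=23 v=2: DROP (t<29-3); WM=29
i=16 t=28 v=2: → [28,35); WM=29
i=17 t=33 v=4: → [28,35); WM=30
i=18 t=33 v=8: → [28,35); WM=30
i=19 t=34 v=3: → [28,35); WM=30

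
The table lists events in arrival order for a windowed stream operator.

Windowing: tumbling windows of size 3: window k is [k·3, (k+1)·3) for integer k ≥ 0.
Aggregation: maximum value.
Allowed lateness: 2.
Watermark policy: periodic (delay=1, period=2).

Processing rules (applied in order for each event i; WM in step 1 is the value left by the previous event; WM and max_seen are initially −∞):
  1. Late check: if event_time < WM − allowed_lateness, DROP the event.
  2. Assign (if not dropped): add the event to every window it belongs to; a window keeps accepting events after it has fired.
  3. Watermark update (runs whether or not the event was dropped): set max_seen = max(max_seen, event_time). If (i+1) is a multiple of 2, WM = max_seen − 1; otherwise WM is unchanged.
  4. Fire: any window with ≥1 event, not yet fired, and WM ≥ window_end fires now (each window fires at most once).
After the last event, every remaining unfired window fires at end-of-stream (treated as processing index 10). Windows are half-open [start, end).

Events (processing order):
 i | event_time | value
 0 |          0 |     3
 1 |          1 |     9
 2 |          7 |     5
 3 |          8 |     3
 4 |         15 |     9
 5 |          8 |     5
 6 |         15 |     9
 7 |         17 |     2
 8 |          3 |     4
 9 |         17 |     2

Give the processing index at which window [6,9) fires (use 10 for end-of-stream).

5

i=0 t=0 v=3: → [0,3); WM=−∞
i=1 t=1 v=9: → [0,3); WM=0
i=2 t=7 v=5: → [6,9); WM=0
i=3 t=8 v=3: → [6,9); WM=7; [0,3) fires=9
i=4 t=15 v=9: → [15,18); WM=7
i=5 t=8 v=5: → [6,9); WM=14; [6,9) fires=5
i=6 t=15 v=9: → [15,18); WM=14
i=7 t=17 v=2: → [15,18); WM=16
i=8 t=3 v=4: DROP (t<16-2); WM=16
i=9 t=17 v=2: → [15,18); WM=16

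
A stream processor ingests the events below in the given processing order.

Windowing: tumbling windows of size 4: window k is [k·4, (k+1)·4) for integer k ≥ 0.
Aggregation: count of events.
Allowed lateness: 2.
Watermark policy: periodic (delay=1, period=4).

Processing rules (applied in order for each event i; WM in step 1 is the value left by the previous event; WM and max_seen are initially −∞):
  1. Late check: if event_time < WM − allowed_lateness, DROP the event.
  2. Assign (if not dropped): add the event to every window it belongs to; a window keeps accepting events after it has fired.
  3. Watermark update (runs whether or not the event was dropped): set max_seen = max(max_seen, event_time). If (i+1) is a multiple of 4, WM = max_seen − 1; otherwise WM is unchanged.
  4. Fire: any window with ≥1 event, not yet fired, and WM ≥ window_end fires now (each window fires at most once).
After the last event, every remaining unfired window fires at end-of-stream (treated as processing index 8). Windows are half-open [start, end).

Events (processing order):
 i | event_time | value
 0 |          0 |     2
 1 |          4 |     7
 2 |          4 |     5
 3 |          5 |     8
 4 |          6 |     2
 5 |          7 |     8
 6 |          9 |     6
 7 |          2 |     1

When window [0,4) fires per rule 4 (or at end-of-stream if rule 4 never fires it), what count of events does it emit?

1

i=0 t=0 v=2: → [0,4); WM=−∞
i=1 t=4 v=7: → [4,8); WM=−∞
i=2 t=4 v=5: → [4,8); WM=−∞
i=3 t=5 v=8: → [4,8); WM=4; [0,4) fires=1
i=4 t=6 v=2: → [4,8); WM=4
i=5 t=7 v=8: → [4,8); WM=4
i=6 t=9 v=6: → [8,12); WM=4
i=7 t=2 v=1: → [0,4); WM=8; [4,8) fires=5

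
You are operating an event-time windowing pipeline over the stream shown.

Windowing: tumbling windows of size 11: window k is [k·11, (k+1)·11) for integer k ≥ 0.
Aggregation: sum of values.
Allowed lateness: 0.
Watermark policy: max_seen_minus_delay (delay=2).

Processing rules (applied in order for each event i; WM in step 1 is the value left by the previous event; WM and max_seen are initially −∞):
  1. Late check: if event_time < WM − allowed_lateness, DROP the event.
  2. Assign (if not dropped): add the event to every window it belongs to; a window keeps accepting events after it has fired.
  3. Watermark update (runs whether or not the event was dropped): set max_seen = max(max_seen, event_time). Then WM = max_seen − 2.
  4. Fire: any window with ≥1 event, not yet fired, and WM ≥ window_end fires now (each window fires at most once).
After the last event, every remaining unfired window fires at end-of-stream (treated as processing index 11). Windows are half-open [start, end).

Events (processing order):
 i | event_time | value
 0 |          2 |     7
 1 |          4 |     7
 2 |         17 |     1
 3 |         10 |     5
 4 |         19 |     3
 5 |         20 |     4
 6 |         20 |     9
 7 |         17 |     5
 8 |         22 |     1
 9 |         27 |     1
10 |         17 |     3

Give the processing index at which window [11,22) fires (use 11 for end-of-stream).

i=0 t=2 v=7: → [0,11); WM=0
i=1 t=4 v=7: → [0,11); WM=2
i=2 t=17 v=1: → [11,22); WM=15; [0,11) fires=14
i=3 t=10 v=5: DROP (t<15-0); WM=15
i=4 t=19 v=3: → [11,22); WM=17
i=5 t=20 v=4: → [11,22); WM=18
i=6 t=20 v=9: → [11,22); WM=18
i=7 t=17 v=5: DROP (t<18-0); WM=18
i=8 t=22 v=1: → [22,33); WM=20
i=9 t=27 v=1: → [22,33); WM=25; [11,22) fires=17
i=10 t=17 v=3: DROP (t<25-0); WM=25

9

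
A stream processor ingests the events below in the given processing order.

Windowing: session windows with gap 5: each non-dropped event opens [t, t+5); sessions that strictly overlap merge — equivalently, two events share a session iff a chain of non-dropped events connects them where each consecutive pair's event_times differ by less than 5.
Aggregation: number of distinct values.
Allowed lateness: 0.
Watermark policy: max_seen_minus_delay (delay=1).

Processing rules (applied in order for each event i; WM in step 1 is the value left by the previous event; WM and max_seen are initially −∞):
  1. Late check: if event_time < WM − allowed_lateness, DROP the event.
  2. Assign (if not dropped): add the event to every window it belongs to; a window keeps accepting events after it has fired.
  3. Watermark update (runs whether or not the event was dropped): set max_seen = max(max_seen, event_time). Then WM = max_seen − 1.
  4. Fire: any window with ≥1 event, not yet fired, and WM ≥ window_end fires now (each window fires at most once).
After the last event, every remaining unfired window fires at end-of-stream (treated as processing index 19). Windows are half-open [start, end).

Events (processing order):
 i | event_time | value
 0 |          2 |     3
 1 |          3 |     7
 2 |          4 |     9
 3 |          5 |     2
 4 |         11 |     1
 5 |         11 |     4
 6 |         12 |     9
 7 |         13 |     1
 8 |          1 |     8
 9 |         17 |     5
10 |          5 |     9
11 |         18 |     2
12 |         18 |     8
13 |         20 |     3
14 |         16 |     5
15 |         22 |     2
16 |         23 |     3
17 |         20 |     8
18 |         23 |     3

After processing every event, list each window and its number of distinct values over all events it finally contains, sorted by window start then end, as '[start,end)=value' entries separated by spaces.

i=0 t=2 v=3: → [2,7); WM=1
i=1 t=3 v=7: → [2,8); WM=2
i=2 t=4 v=9: → [2,9); WM=3
i=3 t=5 v=2: → [2,10); WM=4
i=4 t=11 v=1: → [11,16); WM=10
i=5 t=11 v=4: → [11,16); WM=10
i=6 t=12 v=9: → [11,17); WM=11
i=7 t=13 v=1: → [11,18); WM=12
i=8 t=1 v=8: DROP (t<12-0); WM=12
i=9 t=17 v=5: → [11,22); WM=16
i=10 t=5 v=9: DROP (t<16-0); WM=16
i=11 t=18 v=2: → [11,23); WM=17
i=12 t=18 v=8: → [11,23); WM=17
i=13 t=20 v=3: → [11,25); WM=19
i=14 t=16 v=5: DROP (t<19-0); WM=19
i=15 t=22 v=2: → [11,27); WM=21
i=16 t=23 v=3: → [11,28); WM=22
i=17 t=20 v=8: DROP (t<22-0); WM=22
i=18 t=23 v=3: → [11,28); WM=22

[2,10)=4 [11,28)=7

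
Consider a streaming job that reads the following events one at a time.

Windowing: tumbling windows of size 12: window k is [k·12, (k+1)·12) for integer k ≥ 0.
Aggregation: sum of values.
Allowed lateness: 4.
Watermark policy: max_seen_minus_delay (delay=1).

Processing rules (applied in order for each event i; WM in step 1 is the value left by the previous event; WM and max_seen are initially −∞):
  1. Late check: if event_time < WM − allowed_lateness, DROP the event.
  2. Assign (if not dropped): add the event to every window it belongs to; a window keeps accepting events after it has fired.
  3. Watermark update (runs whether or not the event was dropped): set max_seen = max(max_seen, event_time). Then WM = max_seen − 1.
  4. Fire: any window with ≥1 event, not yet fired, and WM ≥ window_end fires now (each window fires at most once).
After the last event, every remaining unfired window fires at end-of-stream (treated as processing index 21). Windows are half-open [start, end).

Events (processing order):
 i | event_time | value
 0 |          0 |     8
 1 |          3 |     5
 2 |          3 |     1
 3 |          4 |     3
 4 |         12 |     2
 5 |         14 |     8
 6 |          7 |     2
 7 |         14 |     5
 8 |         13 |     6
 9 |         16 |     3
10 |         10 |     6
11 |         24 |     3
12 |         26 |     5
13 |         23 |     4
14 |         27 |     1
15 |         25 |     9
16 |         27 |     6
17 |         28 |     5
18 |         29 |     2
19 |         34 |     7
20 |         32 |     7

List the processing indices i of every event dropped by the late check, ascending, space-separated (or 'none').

i=0 t=0 v=8: → [0,12); WM=-1
i=1 t=3 v=5: → [0,12); WM=2
i=2 t=3 v=1: → [0,12); WM=2
i=3 t=4 v=3: → [0,12); WM=3
i=4 t=12 v=2: → [12,24); WM=11
i=5 t=14 v=8: → [12,24); WM=13; [0,12) fires=17
i=6 t=7 v=2: DROP (t<13-4); WM=13
i=7 t=14 v=5: → [12,24); WM=13
i=8 t=13 v=6: → [12,24); WM=13
i=9 t=16 v=3: → [12,24); WM=15
i=10 t=10 v=6: DROP (t<15-4); WM=15
i=11 t=24 v=3: → [24,36); WM=23
i=12 t=26 v=5: → [24,36); WM=25; [12,24) fires=24
i=13 t=23 v=4: → [12,24); WM=25
i=14 t=27 v=1: → [24,36); WM=26
i=15 t=25 v=9: → [24,36); WM=26
i=16 t=27 v=6: → [24,36); WM=26
i=17 t=28 v=5: → [24,36); WM=27
i=18 t=29 v=2: → [24,36); WM=28
i=19 t=34 v=7: → [24,36); WM=33
i=20 t=32 v=7: → [24,36); WM=33

6 10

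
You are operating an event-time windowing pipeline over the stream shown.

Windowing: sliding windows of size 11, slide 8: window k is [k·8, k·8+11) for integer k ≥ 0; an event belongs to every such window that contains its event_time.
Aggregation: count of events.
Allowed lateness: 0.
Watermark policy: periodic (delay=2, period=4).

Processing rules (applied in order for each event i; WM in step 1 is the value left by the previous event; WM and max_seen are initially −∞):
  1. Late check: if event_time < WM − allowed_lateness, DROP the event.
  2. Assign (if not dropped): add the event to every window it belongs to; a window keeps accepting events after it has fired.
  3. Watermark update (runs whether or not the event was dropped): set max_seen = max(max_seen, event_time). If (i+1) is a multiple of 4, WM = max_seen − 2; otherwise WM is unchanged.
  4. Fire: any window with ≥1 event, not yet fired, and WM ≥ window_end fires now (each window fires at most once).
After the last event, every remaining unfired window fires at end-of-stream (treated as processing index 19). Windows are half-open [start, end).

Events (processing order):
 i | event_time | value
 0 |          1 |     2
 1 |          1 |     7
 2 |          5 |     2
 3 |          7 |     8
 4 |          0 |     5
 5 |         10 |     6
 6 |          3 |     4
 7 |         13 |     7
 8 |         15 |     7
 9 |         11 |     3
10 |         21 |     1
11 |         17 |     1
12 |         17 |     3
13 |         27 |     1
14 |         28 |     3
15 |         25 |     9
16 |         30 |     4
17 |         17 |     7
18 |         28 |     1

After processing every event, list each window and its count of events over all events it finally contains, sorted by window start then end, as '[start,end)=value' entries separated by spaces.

[0,11)=5 [8,19)=5 [16,27)=3 [24,35)=5

i=0 t=1 v=2: → [0,11); WM=−∞
i=1 t=1 v=7: → [0,11); WM=−∞
i=2 t=5 v=2: → [0,11); WM=−∞
i=3 t=7 v=8: → [0,11); WM=5
i=4 t=0 v=5: DROP (t<5-0); WM=5
i=5 t=10 v=6: → [8,19),[0,11); WM=5
i=6 t=3 v=4: DROP (t<5-0); WM=5
i=7 t=13 v=7: → [8,19); WM=11; [0,11) fires=5
i=8 t=15 v=7: → [8,19); WM=11
i=9 t=11 v=3: → [8,19); WM=11
i=10 t=21 v=1: → [16,27); WM=11
i=11 t=17 v=1: → [16,27),[8,19); WM=19; [8,19) fires=5
i=12 t=17 v=3: DROP (t<19-0); WM=19
i=13 t=27 v=1: → [24,35); WM=19
i=14 t=28 v=3: → [24,35); WM=19
i=15 t=25 v=9: → [24,35),[16,27); WM=26
i=16 t=30 v=4: → [24,35); WM=26
i=17 t=17 v=7: DROP (t<26-0); WM=26
i=18 t=28 v=1: → [24,35); WM=26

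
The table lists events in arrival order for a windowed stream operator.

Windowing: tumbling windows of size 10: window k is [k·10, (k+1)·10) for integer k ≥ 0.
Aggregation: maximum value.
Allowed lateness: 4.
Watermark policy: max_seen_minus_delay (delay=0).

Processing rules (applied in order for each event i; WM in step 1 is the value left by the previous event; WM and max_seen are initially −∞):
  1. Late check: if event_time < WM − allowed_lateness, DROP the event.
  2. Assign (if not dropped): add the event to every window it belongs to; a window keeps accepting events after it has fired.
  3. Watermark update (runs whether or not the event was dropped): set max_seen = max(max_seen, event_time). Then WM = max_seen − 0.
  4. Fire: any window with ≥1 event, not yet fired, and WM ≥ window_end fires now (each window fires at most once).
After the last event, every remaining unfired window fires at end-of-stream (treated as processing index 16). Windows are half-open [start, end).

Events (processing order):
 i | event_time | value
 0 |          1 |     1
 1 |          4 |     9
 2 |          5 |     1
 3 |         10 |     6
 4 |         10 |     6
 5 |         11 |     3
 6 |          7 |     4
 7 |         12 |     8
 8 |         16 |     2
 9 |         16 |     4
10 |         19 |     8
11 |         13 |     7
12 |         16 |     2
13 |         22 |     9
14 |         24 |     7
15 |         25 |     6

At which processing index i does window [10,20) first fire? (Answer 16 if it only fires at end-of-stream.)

i=0 t=1 v=1: → [0,10); WM=1
i=1 t=4 v=9: → [0,10); WM=4
i=2 t=5 v=1: → [0,10); WM=5
i=3 t=10 v=6: → [10,20); WM=10; [0,10) fires=9
i=4 t=10 v=6: → [10,20); WM=10
i=5 t=11 v=3: → [10,20); WM=11
i=6 t=7 v=4: → [0,10); WM=11
i=7 t=12 v=8: → [10,20); WM=12
i=8 t=16 v=2: → [10,20); WM=16
i=9 t=16 v=4: → [10,20); WM=16
i=10 t=19 v=8: → [10,20); WM=19
i=11 t=13 v=7: DROP (t<19-4); WM=19
i=12 t=16 v=2: → [10,20); WM=19
i=13 t=22 v=9: → [20,30); WM=22; [10,20) fires=8
i=14 t=24 v=7: → [20,30); WM=24
i=15 t=25 v=6: → [20,30); WM=25

13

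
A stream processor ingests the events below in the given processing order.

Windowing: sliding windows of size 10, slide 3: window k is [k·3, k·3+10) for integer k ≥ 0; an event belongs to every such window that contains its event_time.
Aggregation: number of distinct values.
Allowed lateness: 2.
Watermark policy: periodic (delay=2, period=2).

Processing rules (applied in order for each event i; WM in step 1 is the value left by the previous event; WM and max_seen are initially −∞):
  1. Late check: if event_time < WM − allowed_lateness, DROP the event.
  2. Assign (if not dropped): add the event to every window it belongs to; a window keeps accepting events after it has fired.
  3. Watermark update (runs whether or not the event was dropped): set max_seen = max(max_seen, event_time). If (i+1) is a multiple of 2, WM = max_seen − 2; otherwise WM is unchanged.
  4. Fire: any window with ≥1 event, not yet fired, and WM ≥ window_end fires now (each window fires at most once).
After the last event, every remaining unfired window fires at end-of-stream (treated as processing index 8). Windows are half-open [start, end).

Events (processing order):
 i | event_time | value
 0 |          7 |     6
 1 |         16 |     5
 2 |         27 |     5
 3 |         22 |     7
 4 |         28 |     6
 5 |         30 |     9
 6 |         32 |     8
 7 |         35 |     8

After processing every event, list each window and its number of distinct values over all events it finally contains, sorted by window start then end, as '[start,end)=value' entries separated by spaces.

[0,10)=1 [3,13)=1 [6,16)=1 [9,19)=1 [12,22)=1 [15,25)=2 [18,28)=2 [21,31)=4 [24,34)=4 [27,37)=4 [30,40)=2 [33,43)=1

i=0 t=7 v=6: → [6,16),[3,13),[0,10); WM=−∞
i=1 t=16 v=5: → [15,25),[12,22),[9,19); WM=14; [0,10) fires=1 [3,13) fires=1
i=2 t=27 v=5: → [27,37),[24,34),[21,31),[18,28); WM=14
i=3 t=22 v=7: → [21,31),[18,28),[15,25); WM=25; [6,16) fires=1 [9,19) fires=1 [12,22) fires=1 [15,25) fires=2
i=4 t=28 v=6: → [27,37),[24,34),[21,31); WM=25
i=5 t=30 v=9: → [30,40),[27,37),[24,34),[21,31); WM=28; [18,28) fires=2
i=6 t=32 v=8: → [30,40),[27,37),[24,34); WM=28
i=7 t=35 v=8: → [33,43),[30,40),[27,37); WM=33; [21,31) fires=4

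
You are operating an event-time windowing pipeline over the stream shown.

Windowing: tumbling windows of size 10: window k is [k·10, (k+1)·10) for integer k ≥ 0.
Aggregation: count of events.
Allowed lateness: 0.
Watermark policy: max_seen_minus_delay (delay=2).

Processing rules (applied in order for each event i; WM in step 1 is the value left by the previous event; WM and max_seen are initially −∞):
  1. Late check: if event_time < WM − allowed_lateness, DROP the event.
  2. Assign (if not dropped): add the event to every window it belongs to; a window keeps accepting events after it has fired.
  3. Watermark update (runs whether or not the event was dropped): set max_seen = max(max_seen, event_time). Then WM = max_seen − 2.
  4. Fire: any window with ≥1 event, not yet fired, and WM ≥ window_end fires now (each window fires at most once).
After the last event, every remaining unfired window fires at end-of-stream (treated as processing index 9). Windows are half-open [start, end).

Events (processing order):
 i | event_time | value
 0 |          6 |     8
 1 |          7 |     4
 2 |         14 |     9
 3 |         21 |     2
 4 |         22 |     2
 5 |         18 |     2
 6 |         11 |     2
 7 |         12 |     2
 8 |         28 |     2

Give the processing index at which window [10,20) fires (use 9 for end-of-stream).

i=0 t=6 v=8: → [0,10); WM=4
i=1 t=7 v=4: → [0,10); WM=5
i=2 t=14 v=9: → [10,20); WM=12; [0,10) fires=2
i=3 t=21 v=2: → [20,30); WM=19
i=4 t=22 v=2: → [20,30); WM=20; [10,20) fires=1
i=5 t=18 v=2: DROP (t<20-0); WM=20
i=6 t=11 v=2: DROP (t<20-0); WM=20
i=7 t=12 v=2: DROP (t<20-0); WM=20
i=8 t=28 v=2: → [20,30); WM=26

4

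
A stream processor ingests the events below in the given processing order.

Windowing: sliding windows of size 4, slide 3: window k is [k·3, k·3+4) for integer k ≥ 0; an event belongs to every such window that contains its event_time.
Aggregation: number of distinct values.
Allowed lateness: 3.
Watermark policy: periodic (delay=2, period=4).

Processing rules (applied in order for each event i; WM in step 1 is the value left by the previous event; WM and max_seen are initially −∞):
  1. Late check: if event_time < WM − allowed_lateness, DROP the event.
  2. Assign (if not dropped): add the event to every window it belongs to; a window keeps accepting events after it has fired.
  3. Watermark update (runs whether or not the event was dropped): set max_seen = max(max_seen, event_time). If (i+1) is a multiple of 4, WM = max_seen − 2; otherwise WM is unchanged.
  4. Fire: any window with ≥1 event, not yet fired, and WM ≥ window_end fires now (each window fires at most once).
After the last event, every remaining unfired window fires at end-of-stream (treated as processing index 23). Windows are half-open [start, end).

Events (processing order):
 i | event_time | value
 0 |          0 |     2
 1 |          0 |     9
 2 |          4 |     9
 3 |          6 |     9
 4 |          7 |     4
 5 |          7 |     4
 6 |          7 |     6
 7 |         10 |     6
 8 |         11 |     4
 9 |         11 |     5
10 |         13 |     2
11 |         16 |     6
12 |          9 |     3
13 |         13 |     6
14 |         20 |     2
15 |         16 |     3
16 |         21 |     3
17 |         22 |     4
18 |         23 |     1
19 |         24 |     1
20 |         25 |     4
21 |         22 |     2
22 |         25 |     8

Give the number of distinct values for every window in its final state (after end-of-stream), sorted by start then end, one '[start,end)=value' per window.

i=0 t=0 v=2: → [0,4); WM=−∞
i=1 t=0 v=9: → [0,4); WM=−∞
i=2 t=4 v=9: → [3,7); WM=−∞
i=3 t=6 v=9: → [6,10),[3,7); WM=4; [0,4) fires=2
i=4 t=7 v=4: → [6,10); WM=4
i=5 t=7 v=4: → [6,10); WM=4
i=6 t=7 v=6: → [6,10); WM=4
i=7 t=10 v=6: → [9,13); WM=8; [3,7) fires=1
i=8 t=11 v=4: → [9,13); WM=8
i=9 t=11 v=5: → [9,13); WM=8
i=10 t=13 v=2: → [12,16); WM=8
i=11 t=16 v=6: → [15,19); WM=14; [6,10) fires=3 [9,13) fires=3
i=12 t=9 v=3: DROP (t<14-3); WM=14
i=13 t=13 v=6: → [12,16); WM=14
i=14 t=20 v=2: → [18,22); WM=14
i=15 t=16 v=3: → [15,19); WM=18; [12,16) fires=2
i=16 t=21 v=3: → [21,25),[18,22); WM=18
i=17 t=22 v=4: → [21,25); WM=18
i=18 t=23 v=1: → [21,25); WM=18
i=19 t=24 v=1: → [24,28),[21,25); WM=22; [15,19) fires=2 [18,22) fires=2
i=20 t=25 v=4: → [24,28); WM=22
i=21 t=22 v=2: → [21,25); WM=22
i=22 t=25 v=8: → [24,28); WM=22

[0,4)=2 [3,7)=1 [6,10)=3 [9,13)=3 [12,16)=2 [15,19)=2 [18,22)=2 [21,25)=4 [24,28)=3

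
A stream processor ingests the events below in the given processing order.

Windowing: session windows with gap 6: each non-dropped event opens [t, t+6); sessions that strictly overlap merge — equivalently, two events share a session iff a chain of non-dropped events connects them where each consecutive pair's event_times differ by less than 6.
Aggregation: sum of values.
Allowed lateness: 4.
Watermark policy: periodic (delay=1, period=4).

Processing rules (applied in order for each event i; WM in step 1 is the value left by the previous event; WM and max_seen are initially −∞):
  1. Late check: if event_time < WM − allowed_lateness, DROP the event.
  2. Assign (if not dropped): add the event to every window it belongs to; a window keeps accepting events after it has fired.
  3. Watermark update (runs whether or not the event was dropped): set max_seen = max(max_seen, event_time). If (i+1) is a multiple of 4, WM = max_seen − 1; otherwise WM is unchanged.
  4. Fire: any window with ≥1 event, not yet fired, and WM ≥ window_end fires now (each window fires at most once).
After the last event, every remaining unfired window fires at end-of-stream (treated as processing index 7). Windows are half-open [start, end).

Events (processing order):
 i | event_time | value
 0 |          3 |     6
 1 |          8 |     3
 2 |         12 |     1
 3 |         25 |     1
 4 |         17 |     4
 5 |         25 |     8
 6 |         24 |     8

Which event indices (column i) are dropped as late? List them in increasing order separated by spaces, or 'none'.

4

i=0 t=3 v=6: → [3,9); WM=−∞
i=1 t=8 v=3: → [3,14); WM=−∞
i=2 t=12 v=1: → [3,18); WM=−∞
i=3 t=25 v=1: → [25,31); WM=24
i=4 t=17 v=4: DROP (t<24-4); WM=24
i=5 t=25 v=8: → [25,31); WM=24
i=6 t=24 v=8: → [24,31); WM=24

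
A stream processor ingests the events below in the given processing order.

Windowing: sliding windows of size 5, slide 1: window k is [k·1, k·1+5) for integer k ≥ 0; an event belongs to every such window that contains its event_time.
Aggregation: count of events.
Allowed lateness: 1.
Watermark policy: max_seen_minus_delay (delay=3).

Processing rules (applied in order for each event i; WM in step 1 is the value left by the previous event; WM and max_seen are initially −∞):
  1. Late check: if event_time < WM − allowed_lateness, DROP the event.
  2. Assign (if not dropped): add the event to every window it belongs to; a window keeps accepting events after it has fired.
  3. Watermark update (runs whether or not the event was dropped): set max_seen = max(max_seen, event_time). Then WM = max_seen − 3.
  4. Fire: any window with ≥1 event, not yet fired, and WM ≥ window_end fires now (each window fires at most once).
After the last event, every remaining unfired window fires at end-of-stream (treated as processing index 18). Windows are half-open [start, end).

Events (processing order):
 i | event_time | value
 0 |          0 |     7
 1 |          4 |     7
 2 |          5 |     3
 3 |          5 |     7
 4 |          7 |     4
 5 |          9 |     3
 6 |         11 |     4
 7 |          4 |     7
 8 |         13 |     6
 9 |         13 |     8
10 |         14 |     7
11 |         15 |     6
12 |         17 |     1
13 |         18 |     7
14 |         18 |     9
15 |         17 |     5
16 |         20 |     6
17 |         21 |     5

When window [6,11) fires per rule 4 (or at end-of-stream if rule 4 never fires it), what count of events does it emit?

i=0 t=0 v=7: → [0,5); WM=-3
i=1 t=4 v=7: → [4,9),[3,8),[2,7),[1,6),[0,5); WM=1
i=2 t=5 v=3: → [5,10),[4,9),[3,8),[2,7),[1,6); WM=2
i=3 t=5 v=7: → [5,10),[4,9),[3,8),[2,7),[1,6); WM=2
i=4 t=7 v=4: → [7,12),[6,11),[5,10),[4,9),[3,8); WM=4
i=5 t=9 v=3: → [9,14),[8,13),[7,12),[6,11),[5,10); WM=6; [0,5) fires=2 [1,6) fires=3
i=6 t=11 v=4: → [11,16),[10,15),[9,14),[8,13),[7,12); WM=8; [2,7) fires=3 [3,8) fires=4
i=7 t=4 v=7: DROP (t<8-1); WM=8
i=8 t=13 v=6: → [13,18),[12,17),[11,16),[10,15),[9,14); WM=10; [4,9) fires=4 [5,10) fires=4
i=9 t=13 v=8: → [13,18),[12,17),[11,16),[10,15),[9,14); WM=10
i=10 t=14 v=7: → [14,19),[13,18),[12,17),[11,16),[10,15); WM=11; [6,11) fires=2
i=11 t=15 v=6: → [15,20),[14,19),[13,18),[12,17),[11,16); WM=12; [7,12) fires=3
i=12 t=17 v=1: → [17,22),[16,21),[15,20),[14,19),[13,18); WM=14; [8,13) fires=2 [9,14) fires=4
i=13 t=18 v=7: → [18,23),[17,22),[16,21),[15,20),[14,19); WM=15; [10,15) fires=4
i=14 t=18 v=9: → [18,23),[17,22),[16,21),[15,20),[14,19); WM=15
i=15 t=17 v=5: → [17,22),[16,21),[15,20),[14,19),[13,18); WM=15
i=16 t=20 v=6: → [20,25),[19,24),[18,23),[17,22),[16,21); WM=17; [11,16) fires=5 [12,17) fires=4
i=17 t=21 v=5: → [21,26),[20,25),[19,24),[18,23),[17,22); WM=18; [13,18) fires=6

2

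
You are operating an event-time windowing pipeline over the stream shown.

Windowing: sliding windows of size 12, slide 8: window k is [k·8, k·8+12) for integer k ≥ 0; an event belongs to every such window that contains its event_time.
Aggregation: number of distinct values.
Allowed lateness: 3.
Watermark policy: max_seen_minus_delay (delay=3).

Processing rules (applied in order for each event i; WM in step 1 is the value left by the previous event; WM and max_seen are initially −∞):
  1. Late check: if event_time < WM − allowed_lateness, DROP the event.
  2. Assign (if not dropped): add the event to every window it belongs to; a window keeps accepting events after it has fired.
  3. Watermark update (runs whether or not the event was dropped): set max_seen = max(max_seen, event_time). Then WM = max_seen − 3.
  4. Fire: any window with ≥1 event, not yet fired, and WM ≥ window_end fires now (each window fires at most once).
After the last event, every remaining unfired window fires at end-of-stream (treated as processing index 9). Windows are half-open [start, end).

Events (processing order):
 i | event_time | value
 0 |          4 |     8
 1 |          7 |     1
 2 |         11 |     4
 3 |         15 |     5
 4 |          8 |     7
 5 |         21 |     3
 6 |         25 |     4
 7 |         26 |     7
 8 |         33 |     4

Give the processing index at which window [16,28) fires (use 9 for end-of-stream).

8

i=0 t=4 v=8: → [0,12); WM=1
i=1 t=7 v=1: → [0,12); WM=4
i=2 t=11 v=4: → [8,20),[0,12); WM=8
i=3 t=15 v=5: → [8,20); WM=12; [0,12) fires=3
i=4 t=8 v=7: DROP (t<12-3); WM=12
i=5 t=21 v=3: → [16,28); WM=18
i=6 t=25 v=4: → [24,36),[16,28); WM=22; [8,20) fires=2
i=7 t=26 v=7: → [24,36),[16,28); WM=23
i=8 t=33 v=4: → [32,44),[24,36); WM=30; [16,28) fires=3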